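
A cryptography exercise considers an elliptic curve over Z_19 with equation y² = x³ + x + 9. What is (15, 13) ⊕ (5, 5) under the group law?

(15, 13) + (5, 5). λ = (5 - 13)/(5 - 15) ≡ 11/9 mod 19. 9⁻¹ ≡ 17 (mod 19), so λ ≡ 16.
  x = λ² - 15 - 5 = 256 - 20 ≡ 8; y = λ·(15 - 8) - 13 ≡ 4. → (8, 4)

(8, 4)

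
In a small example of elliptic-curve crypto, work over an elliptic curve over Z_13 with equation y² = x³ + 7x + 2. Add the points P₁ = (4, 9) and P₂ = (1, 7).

(7, 2)

(4, 9) + (1, 7). λ = (7 - 9)/(1 - 4) ≡ 11/10 mod 13. 10⁻¹ ≡ 4 (mod 13) since 10·4 = 40 ≡ 1, so λ ≡ 5.
  x = λ² - 4 - 1 = 25 - 5 ≡ 7; y = λ·(4 - 7) - 9 ≡ 2. → (7, 2)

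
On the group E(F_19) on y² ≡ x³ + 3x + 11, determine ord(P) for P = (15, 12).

5

2P: tangent at (15, 12): λ = (3·15² + 3)/(2·12) ≡ 13/5. 5⁻¹ ≡ 4 (mod 19) since 5·4 = 20 ≡ 1, so λ ≡ 13·4 ≡ 14.
  x = λ² - 15 - 15 = 196 - 30 ≡ 14; y = λ·(15 - 14) - 12 ≡ 2. → (14, 2)
3P: (14, 2) + (15, 12). λ = (12 - 2)/(15 - 14) ≡ 10/1 mod 19. 1⁻¹ ≡ 1 (mod 19), so λ ≡ 10.
  x = λ² - 14 - 15 = 100 - 29 ≡ 14; y = λ·(14 - 14) - 2 ≡ 17. → (14, 17)
4P: (14, 17) + (15, 12). λ = (12 - 17)/(15 - 14) ≡ 14/1 mod 19. 1⁻¹ ≡ 1 (mod 19), so λ ≡ 14.
  x = λ² - 14 - 15 = 196 - 29 ≡ 15; y = λ·(14 - 15) - 17 ≡ 7. → (15, 7)
5P: (15, 7) + (15, 12): same x and y₁ ≡ -y₂, so the sum is the point at infinity.
5P = the point at infinity, so the order is 5.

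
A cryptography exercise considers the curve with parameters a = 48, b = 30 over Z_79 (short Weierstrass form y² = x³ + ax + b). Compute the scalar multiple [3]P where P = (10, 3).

(45, 75)

Repeated addition: build up to 3P.
2P: tangent at (10, 3): λ = (3·10² + 48)/(2·3) ≡ 32/6. 6⁻¹ ≡ 66 (mod 79) since 6·66 = 396 ≡ 1, so λ ≡ 32·66 ≡ 58.
  x = λ² - 10 - 10 = 3364 - 20 ≡ 26; y = λ·(10 - 26) - 3 ≡ 17. → (26, 17)
3P: (26, 17) + (10, 3). λ = (3 - 17)/(10 - 26) ≡ 65/63 mod 79. 63⁻¹ ≡ 74 (mod 79) since 63·74 = 4662 ≡ 1, so λ ≡ 70.
  x = λ² - 26 - 10 = 4900 - 36 ≡ 45; y = λ·(26 - 45) - 17 ≡ 75. → (45, 75)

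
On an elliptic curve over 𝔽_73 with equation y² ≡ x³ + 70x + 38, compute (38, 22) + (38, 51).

O

The two points share x = 38 and their y-coordinates satisfy 22 + 51 ≡ 0 (mod 73), so they are inverses. Their sum is the point at infinity.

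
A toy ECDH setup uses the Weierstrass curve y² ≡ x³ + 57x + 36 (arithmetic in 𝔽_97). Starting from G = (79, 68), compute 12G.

(41, 22)

Repeated addition: build up to 12G.
2G: tangent at (79, 68): λ = (3·79² + 57)/(2·68) ≡ 59/39. 39⁻¹ ≡ 5 (mod 97), so λ ≡ 59·5 ≡ 4.
  x = λ² - 79 - 79 = 16 - 158 ≡ 52; y = λ·(79 - 52) - 68 ≡ 40. → (52, 40)
3G: (52, 40) + (79, 68). λ = (68 - 40)/(79 - 52) ≡ 28/27 mod 97. 27⁻¹ ≡ 18 (mod 97) since 27·18 = 486 ≡ 1, so λ ≡ 19.
  x = λ² - 52 - 79 = 361 - 131 ≡ 36; y = λ·(52 - 36) - 40 ≡ 70. → (36, 70)
4G: (36, 70) + (79, 68). λ = (68 - 70)/(79 - 36) ≡ 95/43 mod 97. 43⁻¹ ≡ 88 (mod 97), so λ ≡ 18.
  x = λ² - 36 - 79 = 324 - 115 ≡ 15; y = λ·(36 - 15) - 70 ≡ 17. → (15, 17)
5G: (15, 17) + (79, 68). λ = (68 - 17)/(79 - 15) ≡ 51/64 mod 97. 64⁻¹ ≡ 47 (mod 97), so λ ≡ 69.
  x = λ² - 15 - 79 = 4761 - 94 ≡ 11; y = λ·(15 - 11) - 17 ≡ 65. → (11, 65)
6G: (11, 65) + (79, 68). λ = (68 - 65)/(79 - 11) ≡ 3/68 mod 97. 68⁻¹ ≡ 10 (mod 97), so λ ≡ 30.
  x = λ² - 11 - 79 = 900 - 90 ≡ 34; y = λ·(11 - 34) - 65 ≡ 21. → (34, 21)
7G: (34, 21) + (79, 68). λ = (68 - 21)/(79 - 34) ≡ 47/45 mod 97. 45⁻¹ ≡ 69 (mod 97), so λ ≡ 42.
  x = λ² - 34 - 79 = 1764 - 113 ≡ 2; y = λ·(34 - 2) - 21 ≡ 62. → (2, 62)
8G: (2, 62) + (79, 68). λ = (68 - 62)/(79 - 2) ≡ 6/77 mod 97. 77⁻¹ ≡ 63 (mod 97), so λ ≡ 87.
  x = λ² - 2 - 79 = 7569 - 81 ≡ 19; y = λ·(2 - 19) - 62 ≡ 11. → (19, 11)
9G: (19, 11) + (79, 68). λ = (68 - 11)/(79 - 19) ≡ 57/60 mod 97. 60⁻¹ ≡ 76 (mod 97), so λ ≡ 64.
  x = λ² - 19 - 79 = 4096 - 98 ≡ 21; y = λ·(19 - 21) - 11 ≡ 55. → (21, 55)
10G: (21, 55) + (79, 68). λ = (68 - 55)/(79 - 21) ≡ 13/58 mod 97. 58⁻¹ ≡ 92 (mod 97), so λ ≡ 32.
  x = λ² - 21 - 79 = 1024 - 100 ≡ 51; y = λ·(21 - 51) - 55 ≡ 52. → (51, 52)
11G: (51, 52) + (79, 68). λ = (68 - 52)/(79 - 51) ≡ 16/28 mod 97. 28⁻¹ ≡ 52 (mod 97), so λ ≡ 56.
  x = λ² - 51 - 79 = 3136 - 130 ≡ 96; y = λ·(51 - 96) - 52 ≡ 47. → (96, 47)
12G: (96, 47) + (79, 68). λ = (68 - 47)/(79 - 96) ≡ 21/80 mod 97. 80⁻¹ ≡ 57 (mod 97) since 80·57 = 4560 ≡ 1, so λ ≡ 33.
  x = λ² - 96 - 79 = 1089 - 175 ≡ 41; y = λ·(96 - 41) - 47 ≡ 22. → (41, 22)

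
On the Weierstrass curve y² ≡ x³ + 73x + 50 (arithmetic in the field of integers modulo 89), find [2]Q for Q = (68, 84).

(0, 53)

tangent at (68, 84): λ = (3·68² + 73)/(2·84) ≡ 61/79. 79⁻¹ ≡ 80 (mod 89), so λ ≡ 61·80 ≡ 74.
  x = λ² - 68 - 68 = 5476 - 136 ≡ 0; y = λ·(68 - 0) - 84 ≡ 53. → (0, 53)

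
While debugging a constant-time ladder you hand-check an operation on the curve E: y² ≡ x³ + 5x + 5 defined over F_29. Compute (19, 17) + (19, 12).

O

The two points share x = 19 and their y-coordinates satisfy 17 + 12 ≡ 0 (mod 29), so they are inverses. Their sum is O.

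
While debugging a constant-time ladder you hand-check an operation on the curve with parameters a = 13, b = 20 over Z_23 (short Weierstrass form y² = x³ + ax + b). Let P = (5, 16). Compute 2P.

(22, 12)

tangent at (5, 16): λ = (3·5² + 13)/(2·16) ≡ 19/9. 9⁻¹ ≡ 18 (mod 23), so λ ≡ 19·18 ≡ 20.
  x = λ² - 5 - 5 = 400 - 10 ≡ 22; y = λ·(5 - 22) - 16 ≡ 12. → (22, 12)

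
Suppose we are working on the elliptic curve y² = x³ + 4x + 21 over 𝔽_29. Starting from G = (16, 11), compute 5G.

(18, 3)

Double-and-add on 5 = (101)₂. Start with G = (16, 11) for the leading 1-bit.
double: tangent at (16, 11): λ = (3·16² + 4)/(2·11) ≡ 18/22. 22⁻¹ ≡ 4 (mod 29), so λ ≡ 18·4 ≡ 14.
  x = λ² - 16 - 16 = 196 - 32 ≡ 19; y = λ·(16 - 19) - 11 ≡ 5. → (19, 5)
double: tangent at (19, 5): λ = (3·19² + 4)/(2·5) ≡ 14/10. 10⁻¹ ≡ 3 (mod 29) since 10·3 = 30 ≡ 1, so λ ≡ 14·3 ≡ 13.
  x = λ² - 19 - 19 = 169 - 38 ≡ 15; y = λ·(19 - 15) - 5 ≡ 18. → (15, 18)
add G: (15, 18) + (16, 11). λ = (11 - 18)/(16 - 15) ≡ 22/1 mod 29. 1⁻¹ ≡ 1 (mod 29), so λ ≡ 22.
  x = λ² - 15 - 16 = 484 - 31 ≡ 18; y = λ·(15 - 18) - 18 ≡ 3. → (18, 3)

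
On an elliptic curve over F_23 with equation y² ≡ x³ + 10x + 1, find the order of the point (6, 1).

2P: tangent at (6, 1): λ = (3·6² + 10)/(2·1) ≡ 3/2. 2⁻¹ ≡ 12 (mod 23) since 2·12 = 24 ≡ 1, so λ ≡ 3·12 ≡ 13.
  x = λ² - 6 - 6 = 169 - 12 ≡ 19; y = λ·(6 - 19) - 1 ≡ 14. → (19, 14)
3P: (19, 14) + (6, 1). λ = (1 - 14)/(6 - 19) ≡ 10/10 mod 23. 10⁻¹ ≡ 7 (mod 23), so λ ≡ 1.
  x = λ² - 19 - 6 = 1 - 25 ≡ 22; y = λ·(19 - 22) - 14 ≡ 6. → (22, 6)
4P: (22, 6) + (6, 1). λ = (1 - 6)/(6 - 22) ≡ 18/7 mod 23. 7⁻¹ ≡ 10 (mod 23), so λ ≡ 19.
  x = λ² - 22 - 6 = 361 - 28 ≡ 11; y = λ·(22 - 11) - 6 ≡ 19. → (11, 19)
5P: (11, 19) + (6, 1). λ = (1 - 19)/(6 - 11) ≡ 5/18 mod 23. 18⁻¹ ≡ 9 (mod 23) since 18·9 = 162 ≡ 1, so λ ≡ 22.
  x = λ² - 11 - 6 = 484 - 17 ≡ 7; y = λ·(11 - 7) - 19 ≡ 0. → (7, 0)
6P: (7, 0) + (6, 1). λ = (1 - 0)/(6 - 7) ≡ 1/22 mod 23. 22⁻¹ ≡ 22 (mod 23), so λ ≡ 22.
  x = λ² - 7 - 6 = 484 - 13 ≡ 11; y = λ·(7 - 11) - 0 ≡ 4. → (11, 4)
7P: (11, 4) + (6, 1). λ = (1 - 4)/(6 - 11) ≡ 20/18 mod 23. 18⁻¹ ≡ 9 (mod 23), so λ ≡ 19.
  x = λ² - 11 - 6 = 361 - 17 ≡ 22; y = λ·(11 - 22) - 4 ≡ 17. → (22, 17)
8P: (22, 17) + (6, 1). λ = (1 - 17)/(6 - 22) ≡ 7/7 mod 23. 7⁻¹ ≡ 10 (mod 23), so λ ≡ 1.
  x = λ² - 22 - 6 = 1 - 28 ≡ 19; y = λ·(22 - 19) - 17 ≡ 9. → (19, 9)
9P: (19, 9) + (6, 1). λ = (1 - 9)/(6 - 19) ≡ 15/10 mod 23. 10⁻¹ ≡ 7 (mod 23) since 10·7 = 70 ≡ 1, so λ ≡ 13.
  x = λ² - 19 - 6 = 169 - 25 ≡ 6; y = λ·(19 - 6) - 9 ≡ 22. → (6, 22)
10P: (6, 22) + (6, 1): same x and y₁ ≡ -y₂, so the sum is the point at infinity.
10P = the point at infinity, so the order is 10.

10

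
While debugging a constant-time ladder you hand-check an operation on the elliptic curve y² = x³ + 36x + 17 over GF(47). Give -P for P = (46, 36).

(46, 11)

-(46, 36) = (46, -36 mod 47) = (46, 11).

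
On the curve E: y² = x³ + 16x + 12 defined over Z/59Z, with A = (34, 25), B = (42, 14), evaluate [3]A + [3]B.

First 3A:
Repeated addition: build up to 3A.
2A: tangent at (34, 25): λ = (3·34² + 16)/(2·25) ≡ 3/50. 50⁻¹ ≡ 13 (mod 59), so λ ≡ 3·13 ≡ 39.
  x = λ² - 34 - 34 = 1521 - 68 ≡ 37; y = λ·(34 - 37) - 25 ≡ 35. → (37, 35)
3A: (37, 35) + (34, 25). λ = (25 - 35)/(34 - 37) ≡ 49/56 mod 59. 56⁻¹ ≡ 39 (mod 59) since 56·39 = 2184 ≡ 1, so λ ≡ 23.
  x = λ² - 37 - 34 = 529 - 71 ≡ 45; y = λ·(37 - 45) - 35 ≡ 17. → (45, 17)
3A = (45, 17).
Next 3B:
Repeated addition: build up to 3B.
2B: tangent at (42, 14): λ = (3·42² + 16)/(2·14) ≡ 57/28. 28⁻¹ ≡ 19 (mod 59), so λ ≡ 57·19 ≡ 21.
  x = λ² - 42 - 42 = 441 - 84 ≡ 3; y = λ·(42 - 3) - 14 ≡ 38. → (3, 38)
3B: (3, 38) + (42, 14). λ = (14 - 38)/(42 - 3) ≡ 35/39 mod 59. 39⁻¹ ≡ 56 (mod 59), so λ ≡ 13.
  x = λ² - 3 - 42 = 169 - 45 ≡ 6; y = λ·(3 - 6) - 38 ≡ 41. → (6, 41)
3B = (6, 41).
Finally 3A + 3B:
(45, 17) + (6, 41). λ = (41 - 17)/(6 - 45) ≡ 24/20 mod 59. 20⁻¹ ≡ 3 (mod 59), so λ ≡ 13.
  x = λ² - 45 - 6 = 169 - 51 ≡ 0; y = λ·(45 - 0) - 17 ≡ 37. → (0, 37)

(0, 37)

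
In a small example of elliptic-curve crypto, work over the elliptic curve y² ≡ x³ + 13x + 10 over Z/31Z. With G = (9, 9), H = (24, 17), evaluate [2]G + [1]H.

(4, 8)

First 2G:
Repeated addition: build up to 2G.
2G: tangent at (9, 9): λ = (3·9² + 13)/(2·9) ≡ 8/18. 18⁻¹ ≡ 19 (mod 31) since 18·19 = 342 ≡ 1, so λ ≡ 8·19 ≡ 28.
  x = λ² - 9 - 9 = 784 - 18 ≡ 22; y = λ·(9 - 22) - 9 ≡ 30. → (22, 30)
2G = (22, 30).
Finally 2G + H:
(22, 30) + (24, 17). λ = (17 - 30)/(24 - 22) ≡ 18/2 mod 31. 2⁻¹ ≡ 16 (mod 31), so λ ≡ 9.
  x = λ² - 22 - 24 = 81 - 46 ≡ 4; y = λ·(22 - 4) - 30 ≡ 8. → (4, 8)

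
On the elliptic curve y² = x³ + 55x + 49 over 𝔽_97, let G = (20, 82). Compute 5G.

(37, 58)

Double-and-add on 5 = (101)₂. Start with G = (20, 82) for the leading 1-bit.
double: tangent at (20, 82): λ = (3·20² + 55)/(2·82) ≡ 91/67. 67⁻¹ ≡ 42 (mod 97), so λ ≡ 91·42 ≡ 39.
  x = λ² - 20 - 20 = 1521 - 40 ≡ 26; y = λ·(20 - 26) - 82 ≡ 72. → (26, 72)
double: tangent at (26, 72): λ = (3·26² + 55)/(2·72) ≡ 46/47. 47⁻¹ ≡ 64 (mod 97) since 47·64 = 3008 ≡ 1, so λ ≡ 46·64 ≡ 34.
  x = λ² - 26 - 26 = 1156 - 52 ≡ 37; y = λ·(26 - 37) - 72 ≡ 39. → (37, 39)
add G: (37, 39) + (20, 82). λ = (82 - 39)/(20 - 37) ≡ 43/80 mod 97. 80⁻¹ ≡ 57 (mod 97), so λ ≡ 26.
  x = λ² - 37 - 20 = 676 - 57 ≡ 37; y = λ·(37 - 37) - 39 ≡ 58. → (37, 58)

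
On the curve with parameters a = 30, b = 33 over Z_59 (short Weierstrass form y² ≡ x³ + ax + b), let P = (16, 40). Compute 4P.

(37, 17)

Repeated addition: build up to 4P.
2P: tangent at (16, 40): λ = (3·16² + 30)/(2·40) ≡ 31/21. 21⁻¹ ≡ 45 (mod 59), so λ ≡ 31·45 ≡ 38.
  x = λ² - 16 - 16 = 1444 - 32 ≡ 55; y = λ·(16 - 55) - 40 ≡ 12. → (55, 12)
3P: (55, 12) + (16, 40). λ = (40 - 12)/(16 - 55) ≡ 28/20 mod 59. 20⁻¹ ≡ 3 (mod 59), so λ ≡ 25.
  x = λ² - 55 - 16 = 625 - 71 ≡ 23; y = λ·(55 - 23) - 12 ≡ 21. → (23, 21)
4P: (23, 21) + (16, 40). λ = (40 - 21)/(16 - 23) ≡ 19/52 mod 59. 52⁻¹ ≡ 42 (mod 59) since 52·42 = 2184 ≡ 1, so λ ≡ 31.
  x = λ² - 23 - 16 = 961 - 39 ≡ 37; y = λ·(23 - 37) - 21 ≡ 17. → (37, 17)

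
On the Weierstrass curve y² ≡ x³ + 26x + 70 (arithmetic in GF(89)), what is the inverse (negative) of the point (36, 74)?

(36, 15)

-(36, 74) = (36, -74 mod 89) = (36, 15).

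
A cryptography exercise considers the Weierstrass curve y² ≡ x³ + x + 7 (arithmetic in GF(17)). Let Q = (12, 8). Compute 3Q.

(7, 0)

Repeated addition: build up to 3Q.
2Q: tangent at (12, 8): λ = (3·12² + 1)/(2·8) ≡ 8/16. 16⁻¹ ≡ 16 (mod 17), so λ ≡ 8·16 ≡ 9.
  x = λ² - 12 - 12 = 81 - 24 ≡ 6; y = λ·(12 - 6) - 8 ≡ 12. → (6, 12)
3Q: (6, 12) + (12, 8). λ = (8 - 12)/(12 - 6) ≡ 13/6 mod 17. 6⁻¹ ≡ 3 (mod 17), so λ ≡ 5.
  x = λ² - 6 - 12 = 25 - 18 ≡ 7; y = λ·(6 - 7) - 12 ≡ 0. → (7, 0)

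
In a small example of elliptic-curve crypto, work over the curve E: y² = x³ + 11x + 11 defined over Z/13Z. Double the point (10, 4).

(5, 10)

tangent at (10, 4): λ = (3·10² + 11)/(2·4) ≡ 12/8. 8⁻¹ ≡ 5 (mod 13) since 8·5 = 40 ≡ 1, so λ ≡ 12·5 ≡ 8.
  x = λ² - 10 - 10 = 64 - 20 ≡ 5; y = λ·(10 - 5) - 4 ≡ 10. → (5, 10)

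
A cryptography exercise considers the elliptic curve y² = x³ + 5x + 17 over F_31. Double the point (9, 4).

(13, 27)

tangent at (9, 4): λ = (3·9² + 5)/(2·4) ≡ 0/8. 8⁻¹ ≡ 4 (mod 31), so λ ≡ 0·4 ≡ 0.
  x = λ² - 9 - 9 = 0 - 18 ≡ 13; y = λ·(9 - 13) - 4 ≡ 27. → (13, 27)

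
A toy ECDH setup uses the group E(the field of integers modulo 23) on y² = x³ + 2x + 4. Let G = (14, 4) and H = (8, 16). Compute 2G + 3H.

First 2G:
Repeated addition: build up to 2G.
2G: tangent at (14, 4): λ = (3·14² + 2)/(2·4) ≡ 15/8. 8⁻¹ ≡ 3 (mod 23), so λ ≡ 15·3 ≡ 22.
  x = λ² - 14 - 14 = 484 - 28 ≡ 19; y = λ·(14 - 19) - 4 ≡ 1. → (19, 1)
2G = (19, 1).
Next 3H:
Repeated addition: build up to 3H.
2H: tangent at (8, 16): λ = (3·8² + 2)/(2·16) ≡ 10/9. 9⁻¹ ≡ 18 (mod 23) since 9·18 = 162 ≡ 1, so λ ≡ 10·18 ≡ 19.
  x = λ² - 8 - 8 = 361 - 16 ≡ 0; y = λ·(8 - 0) - 16 ≡ 21. → (0, 21)
3H: (0, 21) + (8, 16). λ = (16 - 21)/(8 - 0) ≡ 18/8 mod 23. 8⁻¹ ≡ 3 (mod 23) since 8·3 = 24 ≡ 1, so λ ≡ 8.
  x = λ² - 0 - 8 = 64 - 8 ≡ 10; y = λ·(0 - 10) - 21 ≡ 14. → (10, 14)
3H = (10, 14).
Finally 2G + 3H:
(19, 1) + (10, 14). λ = (14 - 1)/(10 - 19) ≡ 13/14 mod 23. 14⁻¹ ≡ 5 (mod 23), so λ ≡ 19.
  x = λ² - 19 - 10 = 361 - 29 ≡ 10; y = λ·(19 - 10) - 1 ≡ 9. → (10, 9)

(10, 9)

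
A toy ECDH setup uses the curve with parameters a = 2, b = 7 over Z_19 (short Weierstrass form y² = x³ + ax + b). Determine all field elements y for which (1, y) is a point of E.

none

x³ + 2x + 7 = 10 ≡ 10 (mod 19).
10 is a non-residue mod 19; no y exists.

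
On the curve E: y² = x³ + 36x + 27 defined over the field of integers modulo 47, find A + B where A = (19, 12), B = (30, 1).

(46, 15)

(19, 12) + (30, 1). λ = (1 - 12)/(30 - 19) ≡ 36/11 mod 47. 11⁻¹ ≡ 30 (mod 47), so λ ≡ 46.
  x = λ² - 19 - 30 = 2116 - 49 ≡ 46; y = λ·(19 - 46) - 12 ≡ 15. → (46, 15)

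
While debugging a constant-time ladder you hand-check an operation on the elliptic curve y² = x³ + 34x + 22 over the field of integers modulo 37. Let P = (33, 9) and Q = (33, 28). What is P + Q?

The two points share x = 33 and their y-coordinates satisfy 9 + 28 ≡ 0 (mod 37), so they are inverses. Their sum is the point at infinity.

O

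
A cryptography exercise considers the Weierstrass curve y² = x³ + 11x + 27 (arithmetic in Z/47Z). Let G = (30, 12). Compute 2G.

(41, 36)

tangent at (30, 12): λ = (3·30² + 11)/(2·12) ≡ 32/24. 24⁻¹ ≡ 2 (mod 47), so λ ≡ 32·2 ≡ 17.
  x = λ² - 30 - 30 = 289 - 60 ≡ 41; y = λ·(30 - 41) - 12 ≡ 36. → (41, 36)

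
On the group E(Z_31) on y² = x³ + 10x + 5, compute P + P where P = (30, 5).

(4, 4)

tangent at (30, 5): λ = (3·30² + 10)/(2·5) ≡ 13/10. 10⁻¹ ≡ 28 (mod 31), so λ ≡ 13·28 ≡ 23.
  x = λ² - 30 - 30 = 529 - 60 ≡ 4; y = λ·(30 - 4) - 5 ≡ 4. → (4, 4)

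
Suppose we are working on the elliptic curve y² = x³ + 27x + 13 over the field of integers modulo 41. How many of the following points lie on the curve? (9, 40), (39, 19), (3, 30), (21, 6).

(9, 40): 40² ≡ 1, rhs ≡ 1 → on.
(39, 19): 19² ≡ 33, rhs ≡ 33 → on.
(3, 30): 30² ≡ 39, rhs ≡ 39 → on.
(21, 6): 6² ≡ 36, rhs ≡ 1 → off.

3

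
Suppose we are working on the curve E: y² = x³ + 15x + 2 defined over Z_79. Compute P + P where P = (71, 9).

tangent at (71, 9): λ = (3·71² + 15)/(2·9) ≡ 49/18. 18⁻¹ ≡ 22 (mod 79) since 18·22 = 396 ≡ 1, so λ ≡ 49·22 ≡ 51.
  x = λ² - 71 - 71 = 2601 - 142 ≡ 10; y = λ·(71 - 10) - 9 ≡ 21. → (10, 21)

(10, 21)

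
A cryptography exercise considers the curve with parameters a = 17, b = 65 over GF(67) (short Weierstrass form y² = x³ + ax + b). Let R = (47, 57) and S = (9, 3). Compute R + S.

(21, 54)

(47, 57) + (9, 3). λ = (3 - 57)/(9 - 47) ≡ 13/29 mod 67. 29⁻¹ ≡ 37 (mod 67), so λ ≡ 12.
  x = λ² - 47 - 9 = 144 - 56 ≡ 21; y = λ·(47 - 21) - 57 ≡ 54. → (21, 54)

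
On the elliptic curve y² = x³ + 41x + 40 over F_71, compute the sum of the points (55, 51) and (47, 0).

(55, 51) + (47, 0). λ = (0 - 51)/(47 - 55) ≡ 20/63 mod 71. 63⁻¹ ≡ 62 (mod 71) since 63·62 = 3906 ≡ 1, so λ ≡ 33.
  x = λ² - 55 - 47 = 1089 - 102 ≡ 64; y = λ·(55 - 64) - 51 ≡ 7. → (64, 7)

(64, 7)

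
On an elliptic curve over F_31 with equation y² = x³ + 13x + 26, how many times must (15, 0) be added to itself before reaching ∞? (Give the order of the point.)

2P: (15, 0) + (15, 0): same x and y₁ ≡ -y₂, so the sum is ∞.
2P = ∞, so the order is 2.

2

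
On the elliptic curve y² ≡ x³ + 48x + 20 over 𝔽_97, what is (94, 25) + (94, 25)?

tangent at (94, 25): λ = (3·94² + 48)/(2·25) ≡ 75/50. 50⁻¹ ≡ 33 (mod 97), so λ ≡ 75·33 ≡ 50.
  x = λ² - 94 - 94 = 2500 - 188 ≡ 81; y = λ·(94 - 81) - 25 ≡ 43. → (81, 43)

(81, 43)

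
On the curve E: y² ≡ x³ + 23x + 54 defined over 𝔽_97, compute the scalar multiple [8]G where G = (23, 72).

(2, 37)

Repeated addition: build up to 8G.
2G: tangent at (23, 72): λ = (3·23² + 23)/(2·72) ≡ 58/47. 47⁻¹ ≡ 64 (mod 97), so λ ≡ 58·64 ≡ 26.
  x = λ² - 23 - 23 = 676 - 46 ≡ 48; y = λ·(23 - 48) - 72 ≡ 54. → (48, 54)
3G: (48, 54) + (23, 72). λ = (72 - 54)/(23 - 48) ≡ 18/72 mod 97. 72⁻¹ ≡ 31 (mod 97), so λ ≡ 73.
  x = λ² - 48 - 23 = 5329 - 71 ≡ 20; y = λ·(48 - 20) - 54 ≡ 50. → (20, 50)
4G: (20, 50) + (23, 72). λ = (72 - 50)/(23 - 20) ≡ 22/3 mod 97. 3⁻¹ ≡ 65 (mod 97), so λ ≡ 72.
  x = λ² - 20 - 23 = 5184 - 43 ≡ 0; y = λ·(20 - 0) - 50 ≡ 32. → (0, 32)
5G: (0, 32) + (23, 72). λ = (72 - 32)/(23 - 0) ≡ 40/23 mod 97. 23⁻¹ ≡ 38 (mod 97), so λ ≡ 65.
  x = λ² - 0 - 23 = 4225 - 23 ≡ 31; y = λ·(0 - 31) - 32 ≡ 87. → (31, 87)
6G: (31, 87) + (23, 72). λ = (72 - 87)/(23 - 31) ≡ 82/89 mod 97. 89⁻¹ ≡ 12 (mod 97), so λ ≡ 14.
  x = λ² - 31 - 23 = 196 - 54 ≡ 45; y = λ·(31 - 45) - 87 ≡ 8. → (45, 8)
7G: (45, 8) + (23, 72). λ = (72 - 8)/(23 - 45) ≡ 64/75 mod 97. 75⁻¹ ≡ 22 (mod 97), so λ ≡ 50.
  x = λ² - 45 - 23 = 2500 - 68 ≡ 7; y = λ·(45 - 7) - 8 ≡ 49. → (7, 49)
8G: (7, 49) + (23, 72). λ = (72 - 49)/(23 - 7) ≡ 23/16 mod 97. 16⁻¹ ≡ 91 (mod 97), so λ ≡ 56.
  x = λ² - 7 - 23 = 3136 - 30 ≡ 2; y = λ·(7 - 2) - 49 ≡ 37. → (2, 37)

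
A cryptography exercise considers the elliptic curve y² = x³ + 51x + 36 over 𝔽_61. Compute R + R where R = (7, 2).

(42, 4)

tangent at (7, 2): λ = (3·7² + 51)/(2·2) ≡ 15/4. 4⁻¹ ≡ 46 (mod 61) since 4·46 = 184 ≡ 1, so λ ≡ 15·46 ≡ 19.
  x = λ² - 7 - 7 = 361 - 14 ≡ 42; y = λ·(7 - 42) - 2 ≡ 4. → (42, 4)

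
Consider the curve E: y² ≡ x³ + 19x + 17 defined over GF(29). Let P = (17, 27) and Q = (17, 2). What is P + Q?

The two points share x = 17 and their y-coordinates satisfy 27 + 2 ≡ 0 (mod 29), so they are inverses. Their sum is O.

O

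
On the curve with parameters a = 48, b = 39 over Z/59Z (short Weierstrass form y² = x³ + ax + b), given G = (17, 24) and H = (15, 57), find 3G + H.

(32, 51)

First 3G:
Repeated addition: build up to 3G.
2G: tangent at (17, 24): λ = (3·17² + 48)/(2·24) ≡ 30/48. 48⁻¹ ≡ 16 (mod 59) since 48·16 = 768 ≡ 1, so λ ≡ 30·16 ≡ 8.
  x = λ² - 17 - 17 = 64 - 34 ≡ 30; y = λ·(17 - 30) - 24 ≡ 49. → (30, 49)
3G: (30, 49) + (17, 24). λ = (24 - 49)/(17 - 30) ≡ 34/46 mod 59. 46⁻¹ ≡ 9 (mod 59) since 46·9 = 414 ≡ 1, so λ ≡ 11.
  x = λ² - 30 - 17 = 121 - 47 ≡ 15; y = λ·(30 - 15) - 49 ≡ 57. → (15, 57)
3G = (15, 57).
Finally 3G + H:
tangent at (15, 57): λ = (3·15² + 48)/(2·57) ≡ 15/55. 55⁻¹ ≡ 44 (mod 59) since 55·44 = 2420 ≡ 1, so λ ≡ 15·44 ≡ 11.
  x = λ² - 15 - 15 = 121 - 30 ≡ 32; y = λ·(15 - 32) - 57 ≡ 51. → (32, 51)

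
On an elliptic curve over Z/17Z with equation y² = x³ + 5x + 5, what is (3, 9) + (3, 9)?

(15, 15)

tangent at (3, 9): λ = (3·3² + 5)/(2·9) ≡ 15/1. 1⁻¹ ≡ 1 (mod 17), so λ ≡ 15·1 ≡ 15.
  x = λ² - 3 - 3 = 225 - 6 ≡ 15; y = λ·(3 - 15) - 9 ≡ 15. → (15, 15)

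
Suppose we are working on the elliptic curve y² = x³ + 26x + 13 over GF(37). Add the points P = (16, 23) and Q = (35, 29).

(16, 23) + (35, 29). λ = (29 - 23)/(35 - 16) ≡ 6/19 mod 37. 19⁻¹ ≡ 2 (mod 37) since 19·2 = 38 ≡ 1, so λ ≡ 12.
  x = λ² - 16 - 35 = 144 - 51 ≡ 19; y = λ·(16 - 19) - 23 ≡ 15. → (19, 15)

(19, 15)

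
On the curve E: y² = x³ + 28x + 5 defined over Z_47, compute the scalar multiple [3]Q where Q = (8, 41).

(33, 21)

Repeated addition: build up to 3Q.
2Q: tangent at (8, 41): λ = (3·8² + 28)/(2·41) ≡ 32/35. 35⁻¹ ≡ 43 (mod 47) since 35·43 = 1505 ≡ 1, so λ ≡ 32·43 ≡ 13.
  x = λ² - 8 - 8 = 169 - 16 ≡ 12; y = λ·(8 - 12) - 41 ≡ 1. → (12, 1)
3Q: (12, 1) + (8, 41). λ = (41 - 1)/(8 - 12) ≡ 40/43 mod 47. 43⁻¹ ≡ 35 (mod 47), so λ ≡ 37.
  x = λ² - 12 - 8 = 1369 - 20 ≡ 33; y = λ·(12 - 33) - 1 ≡ 21. → (33, 21)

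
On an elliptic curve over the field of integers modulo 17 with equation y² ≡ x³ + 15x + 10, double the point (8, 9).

(10, 2)

tangent at (8, 9): λ = (3·8² + 15)/(2·9) ≡ 3/1. 1⁻¹ ≡ 1 (mod 17), so λ ≡ 3·1 ≡ 3.
  x = λ² - 8 - 8 = 9 - 16 ≡ 10; y = λ·(8 - 10) - 9 ≡ 2. → (10, 2)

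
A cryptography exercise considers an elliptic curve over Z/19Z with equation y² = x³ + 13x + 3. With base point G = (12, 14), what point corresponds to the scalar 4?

(8, 12)

Double-and-add on 4 = (100)₂. Start with G = (12, 14) for the leading 1-bit.
double: tangent at (12, 14): λ = (3·12² + 13)/(2·14) ≡ 8/9. 9⁻¹ ≡ 17 (mod 19), so λ ≡ 8·17 ≡ 3.
  x = λ² - 12 - 12 = 9 - 24 ≡ 4; y = λ·(12 - 4) - 14 ≡ 10. → (4, 10)
double: tangent at (4, 10): λ = (3·4² + 13)/(2·10) ≡ 4/1. 1⁻¹ ≡ 1 (mod 19) since 1·1 = 1 ≡ 1, so λ ≡ 4·1 ≡ 4.
  x = λ² - 4 - 4 = 16 - 8 ≡ 8; y = λ·(4 - 8) - 10 ≡ 12. → (8, 12)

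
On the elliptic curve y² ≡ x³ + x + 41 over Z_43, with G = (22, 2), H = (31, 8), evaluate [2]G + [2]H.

(16, 38)

First 2G:
Repeated addition: build up to 2G.
2G: tangent at (22, 2): λ = (3·22² + 1)/(2·2) ≡ 34/4. 4⁻¹ ≡ 11 (mod 43) since 4·11 = 44 ≡ 1, so λ ≡ 34·11 ≡ 30.
  x = λ² - 22 - 22 = 900 - 44 ≡ 39; y = λ·(22 - 39) - 2 ≡ 4. → (39, 4)
2G = (39, 4).
Next 2H:
Repeated addition: build up to 2H.
2H: tangent at (31, 8): λ = (3·31² + 1)/(2·8) ≡ 3/16. 16⁻¹ ≡ 35 (mod 43) since 16·35 = 560 ≡ 1, so λ ≡ 3·35 ≡ 19.
  x = λ² - 31 - 31 = 361 - 62 ≡ 41; y = λ·(31 - 41) - 8 ≡ 17. → (41, 17)
2H = (41, 17).
Finally 2G + 2H:
(39, 4) + (41, 17). λ = (17 - 4)/(41 - 39) ≡ 13/2 mod 43. 2⁻¹ ≡ 22 (mod 43), so λ ≡ 28.
  x = λ² - 39 - 41 = 784 - 80 ≡ 16; y = λ·(39 - 16) - 4 ≡ 38. → (16, 38)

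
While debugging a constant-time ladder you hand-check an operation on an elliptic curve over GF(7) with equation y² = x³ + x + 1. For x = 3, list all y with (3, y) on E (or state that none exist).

none

x³ + 1x + 1 = 31 ≡ 3 (mod 7).
3 is a non-residue mod 7; no y exists.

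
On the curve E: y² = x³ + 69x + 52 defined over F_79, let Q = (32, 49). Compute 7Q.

Double-and-add on 7 = (111)₂. Start with Q = (32, 49) for the leading 1-bit.
double: tangent at (32, 49): λ = (3·32² + 69)/(2·49) ≡ 60/19. 19⁻¹ ≡ 25 (mod 79) since 19·25 = 475 ≡ 1, so λ ≡ 60·25 ≡ 78.
  x = λ² - 32 - 32 = 6084 - 64 ≡ 16; y = λ·(32 - 16) - 49 ≡ 14. → (16, 14)
add Q: (16, 14) + (32, 49). λ = (49 - 14)/(32 - 16) ≡ 35/16 mod 79. 16⁻¹ ≡ 5 (mod 79), so λ ≡ 17.
  x = λ² - 16 - 32 = 289 - 48 ≡ 4; y = λ·(16 - 4) - 14 ≡ 32. → (4, 32)
double: tangent at (4, 32): λ = (3·4² + 69)/(2·32) ≡ 38/64. 64⁻¹ ≡ 21 (mod 79), so λ ≡ 38·21 ≡ 8.
  x = λ² - 4 - 4 = 64 - 8 ≡ 56; y = λ·(4 - 56) - 32 ≡ 26. → (56, 26)
add Q: (56, 26) + (32, 49). λ = (49 - 26)/(32 - 56) ≡ 23/55 mod 79. 55⁻¹ ≡ 23 (mod 79), so λ ≡ 55.
  x = λ² - 56 - 32 = 3025 - 88 ≡ 14; y = λ·(56 - 14) - 26 ≡ 72. → (14, 72)

(14, 72)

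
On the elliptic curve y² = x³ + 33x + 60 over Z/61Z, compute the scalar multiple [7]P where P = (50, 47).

Double-and-add on 7 = (111)₂. Start with P = (50, 47) for the leading 1-bit.
double: tangent at (50, 47): λ = (3·50² + 33)/(2·47) ≡ 30/33. 33⁻¹ ≡ 37 (mod 61), so λ ≡ 30·37 ≡ 12.
  x = λ² - 50 - 50 = 144 - 100 ≡ 44; y = λ·(50 - 44) - 47 ≡ 25. → (44, 25)
add P: (44, 25) + (50, 47). λ = (47 - 25)/(50 - 44) ≡ 22/6 mod 61. 6⁻¹ ≡ 51 (mod 61), so λ ≡ 24.
  x = λ² - 44 - 50 = 576 - 94 ≡ 55; y = λ·(44 - 55) - 25 ≡ 16. → (55, 16)
double: tangent at (55, 16): λ = (3·55² + 33)/(2·16) ≡ 19/32. 32⁻¹ ≡ 21 (mod 61) since 32·21 = 672 ≡ 1, so λ ≡ 19·21 ≡ 33.
  x = λ² - 55 - 55 = 1089 - 110 ≡ 3; y = λ·(55 - 3) - 16 ≡ 53. → (3, 53)
add P: (3, 53) + (50, 47). λ = (47 - 53)/(50 - 3) ≡ 55/47 mod 61. 47⁻¹ ≡ 13 (mod 61), so λ ≡ 44.
  x = λ² - 3 - 50 = 1936 - 53 ≡ 53; y = λ·(3 - 53) - 53 ≡ 4. → (53, 4)

(53, 4)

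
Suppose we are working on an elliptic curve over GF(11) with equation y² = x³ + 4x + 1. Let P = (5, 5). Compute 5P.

(5, 6)

Repeated addition: build up to 5P.
2P: tangent at (5, 5): λ = (3·5² + 4)/(2·5) ≡ 2/10. 10⁻¹ ≡ 10 (mod 11), so λ ≡ 2·10 ≡ 9.
  x = λ² - 5 - 5 = 81 - 10 ≡ 5; y = λ·(5 - 5) - 5 ≡ 6. → (5, 6)
3P: (5, 6) + (5, 5): same x and y₁ ≡ -y₂, so the sum is O.
4P: O + (5, 5) = (5, 5) (identity).
5P: tangent at (5, 5): λ = (3·5² + 4)/(2·5) ≡ 2/10. 10⁻¹ ≡ 10 (mod 11), so λ ≡ 2·10 ≡ 9.
  x = λ² - 5 - 5 = 81 - 10 ≡ 5; y = λ·(5 - 5) - 5 ≡ 6. → (5, 6)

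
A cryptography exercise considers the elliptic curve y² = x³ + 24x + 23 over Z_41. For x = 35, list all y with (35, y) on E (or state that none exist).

14, 27

x³ + 24x + 23 = 43738 ≡ 32 (mod 41).
Square roots of 32 mod 41: 14 and 27 (since 14² = 196 ≡ 32).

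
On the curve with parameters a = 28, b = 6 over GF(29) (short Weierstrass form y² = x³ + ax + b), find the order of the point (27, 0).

2P: (27, 0) + (27, 0): same x and y₁ ≡ -y₂, so the sum is the point at infinity.
2P = the point at infinity, so the order is 2.

2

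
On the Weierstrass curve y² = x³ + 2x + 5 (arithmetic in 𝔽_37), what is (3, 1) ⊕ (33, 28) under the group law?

(34, 34)

(3, 1) + (33, 28). λ = (28 - 1)/(33 - 3) ≡ 27/30 mod 37. 30⁻¹ ≡ 21 (mod 37), so λ ≡ 12.
  x = λ² - 3 - 33 = 144 - 36 ≡ 34; y = λ·(3 - 34) - 1 ≡ 34. → (34, 34)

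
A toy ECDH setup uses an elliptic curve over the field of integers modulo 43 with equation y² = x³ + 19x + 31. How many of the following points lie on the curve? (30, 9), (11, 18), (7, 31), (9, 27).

(30, 9): 9² ≡ 38, rhs ≡ 38 → on.
(11, 18): 18² ≡ 23, rhs ≡ 23 → on.
(7, 31): 31² ≡ 15, rhs ≡ 34 → off.
(9, 27): 27² ≡ 41, rhs ≡ 28 → off.

2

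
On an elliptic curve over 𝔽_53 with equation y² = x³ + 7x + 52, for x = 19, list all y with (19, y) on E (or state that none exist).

x³ + 7x + 52 = 7044 ≡ 48 (mod 53).
48 is a non-residue mod 53; no y exists.

none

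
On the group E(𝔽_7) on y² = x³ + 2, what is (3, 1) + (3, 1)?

(3, 6)

tangent at (3, 1): λ = (3·3² + 0)/(2·1) ≡ 6/2. 2⁻¹ ≡ 4 (mod 7), so λ ≡ 6·4 ≡ 3.
  x = λ² - 3 - 3 = 9 - 6 ≡ 3; y = λ·(3 - 3) - 1 ≡ 6. → (3, 6)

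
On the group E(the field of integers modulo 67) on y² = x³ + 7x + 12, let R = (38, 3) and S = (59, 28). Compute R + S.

(41, 3)

(38, 3) + (59, 28). λ = (28 - 3)/(59 - 38) ≡ 25/21 mod 67. 21⁻¹ ≡ 16 (mod 67), so λ ≡ 65.
  x = λ² - 38 - 59 = 4225 - 97 ≡ 41; y = λ·(38 - 41) - 3 ≡ 3. → (41, 3)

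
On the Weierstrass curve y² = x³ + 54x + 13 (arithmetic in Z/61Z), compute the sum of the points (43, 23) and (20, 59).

(43, 23) + (20, 59). λ = (59 - 23)/(20 - 43) ≡ 36/38 mod 61. 38⁻¹ ≡ 53 (mod 61) since 38·53 = 2014 ≡ 1, so λ ≡ 17.
  x = λ² - 43 - 20 = 289 - 63 ≡ 43; y = λ·(43 - 43) - 23 ≡ 38. → (43, 38)

(43, 38)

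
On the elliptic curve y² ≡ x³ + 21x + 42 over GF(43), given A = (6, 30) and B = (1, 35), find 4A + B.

(25, 29)

First 4A:
Double-and-add on 4 = (100)₂. Start with A = (6, 30) for the leading 1-bit.
double: tangent at (6, 30): λ = (3·6² + 21)/(2·30) ≡ 0/17. 17⁻¹ ≡ 38 (mod 43), so λ ≡ 0·38 ≡ 0.
  x = λ² - 6 - 6 = 0 - 12 ≡ 31; y = λ·(6 - 31) - 30 ≡ 13. → (31, 13)
double: tangent at (31, 13): λ = (3·31² + 21)/(2·13) ≡ 23/26. 26⁻¹ ≡ 5 (mod 43), so λ ≡ 23·5 ≡ 29.
  x = λ² - 31 - 31 = 841 - 62 ≡ 5; y = λ·(31 - 5) - 13 ≡ 10. → (5, 10)
4A = (5, 10).
Finally 4A + B:
(5, 10) + (1, 35). λ = (35 - 10)/(1 - 5) ≡ 25/39 mod 43. 39⁻¹ ≡ 32 (mod 43), so λ ≡ 26.
  x = λ² - 5 - 1 = 676 - 6 ≡ 25; y = λ·(5 - 25) - 10 ≡ 29. → (25, 29)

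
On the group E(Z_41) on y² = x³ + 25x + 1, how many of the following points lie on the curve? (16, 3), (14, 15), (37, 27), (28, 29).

2

(16, 3): 3² ≡ 9, rhs ≡ 28 → off.
(14, 15): 15² ≡ 20, rhs ≡ 20 → on.
(37, 27): 27² ≡ 32, rhs ≡ 1 → off.
(28, 29): 29² ≡ 21, rhs ≡ 21 → on.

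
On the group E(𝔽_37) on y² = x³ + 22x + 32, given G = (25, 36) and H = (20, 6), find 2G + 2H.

(22, 29)

First 2G:
Repeated addition: build up to 2G.
2G: tangent at (25, 36): λ = (3·25² + 22)/(2·36) ≡ 10/35. 35⁻¹ ≡ 18 (mod 37) since 35·18 = 630 ≡ 1, so λ ≡ 10·18 ≡ 32.
  x = λ² - 25 - 25 = 1024 - 50 ≡ 12; y = λ·(25 - 12) - 36 ≡ 10. → (12, 10)
2G = (12, 10).
Next 2H:
Repeated addition: build up to 2H.
2H: tangent at (20, 6): λ = (3·20² + 22)/(2·6) ≡ 1/12. 12⁻¹ ≡ 34 (mod 37), so λ ≡ 1·34 ≡ 34.
  x = λ² - 20 - 20 = 1156 - 40 ≡ 6; y = λ·(20 - 6) - 6 ≡ 26. → (6, 26)
2H = (6, 26).
Finally 2G + 2H:
(12, 10) + (6, 26). λ = (26 - 10)/(6 - 12) ≡ 16/31 mod 37. 31⁻¹ ≡ 6 (mod 37), so λ ≡ 22.
  x = λ² - 12 - 6 = 484 - 18 ≡ 22; y = λ·(12 - 22) - 10 ≡ 29. → (22, 29)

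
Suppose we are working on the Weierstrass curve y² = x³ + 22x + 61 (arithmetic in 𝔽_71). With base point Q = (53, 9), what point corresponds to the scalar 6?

(29, 5)

Repeated addition: build up to 6Q.
2Q: tangent at (53, 9): λ = (3·53² + 22)/(2·9) ≡ 0/18. 18⁻¹ ≡ 4 (mod 71), so λ ≡ 0·4 ≡ 0.
  x = λ² - 53 - 53 = 0 - 106 ≡ 36; y = λ·(53 - 36) - 9 ≡ 62. → (36, 62)
3Q: (36, 62) + (53, 9). λ = (9 - 62)/(53 - 36) ≡ 18/17 mod 71. 17⁻¹ ≡ 46 (mod 71) since 17·46 = 782 ≡ 1, so λ ≡ 47.
  x = λ² - 36 - 53 = 2209 - 89 ≡ 61; y = λ·(36 - 61) - 62 ≡ 41. → (61, 41)
4Q: (61, 41) + (53, 9). λ = (9 - 41)/(53 - 61) ≡ 39/63 mod 71. 63⁻¹ ≡ 62 (mod 71), so λ ≡ 4.
  x = λ² - 61 - 53 = 16 - 114 ≡ 44; y = λ·(61 - 44) - 41 ≡ 27. → (44, 27)
5Q: (44, 27) + (53, 9). λ = (9 - 27)/(53 - 44) ≡ 53/9 mod 71. 9⁻¹ ≡ 8 (mod 71) since 9·8 = 72 ≡ 1, so λ ≡ 69.
  x = λ² - 44 - 53 = 4761 - 97 ≡ 49; y = λ·(44 - 49) - 27 ≡ 54. → (49, 54)
6Q: (49, 54) + (53, 9). λ = (9 - 54)/(53 - 49) ≡ 26/4 mod 71. 4⁻¹ ≡ 18 (mod 71), so λ ≡ 42.
  x = λ² - 49 - 53 = 1764 - 102 ≡ 29; y = λ·(49 - 29) - 54 ≡ 5. → (29, 5)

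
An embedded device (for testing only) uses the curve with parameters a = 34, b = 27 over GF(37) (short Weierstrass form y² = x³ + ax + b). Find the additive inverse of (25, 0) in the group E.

(25, 0)

-(25, 0) = (25, -0 mod 37) = (25, 0).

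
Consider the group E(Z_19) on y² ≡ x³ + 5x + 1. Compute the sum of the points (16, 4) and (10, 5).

(2, 0)

(16, 4) + (10, 5). λ = (5 - 4)/(10 - 16) ≡ 1/13 mod 19. 13⁻¹ ≡ 3 (mod 19), so λ ≡ 3.
  x = λ² - 16 - 10 = 9 - 26 ≡ 2; y = λ·(16 - 2) - 4 ≡ 0. → (2, 0)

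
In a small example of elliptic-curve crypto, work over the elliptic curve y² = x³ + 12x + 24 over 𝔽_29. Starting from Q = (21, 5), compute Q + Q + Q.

Repeated addition: build up to 3Q.
2Q: tangent at (21, 5): λ = (3·21² + 12)/(2·5) ≡ 1/10. 10⁻¹ ≡ 3 (mod 29) since 10·3 = 30 ≡ 1, so λ ≡ 1·3 ≡ 3.
  x = λ² - 21 - 21 = 9 - 42 ≡ 25; y = λ·(21 - 25) - 5 ≡ 12. → (25, 12)
3Q: (25, 12) + (21, 5). λ = (5 - 12)/(21 - 25) ≡ 22/25 mod 29. 25⁻¹ ≡ 7 (mod 29), so λ ≡ 9.
  x = λ² - 25 - 21 = 81 - 46 ≡ 6; y = λ·(25 - 6) - 12 ≡ 14. → (6, 14)

(6, 14)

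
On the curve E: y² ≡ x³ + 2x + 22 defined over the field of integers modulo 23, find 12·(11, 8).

(18, 5)

Write Q = (11, 8).
Double-and-add on 12 = (1100)₂. Start with Q = (11, 8) for the leading 1-bit.
double: tangent at (11, 8): λ = (3·11² + 2)/(2·8) ≡ 20/16. 16⁻¹ ≡ 13 (mod 23), so λ ≡ 20·13 ≡ 7.
  x = λ² - 11 - 11 = 49 - 22 ≡ 4; y = λ·(11 - 4) - 8 ≡ 18. → (4, 18)
add Q: (4, 18) + (11, 8). λ = (8 - 18)/(11 - 4) ≡ 13/7 mod 23. 7⁻¹ ≡ 10 (mod 23), so λ ≡ 15.
  x = λ² - 4 - 11 = 225 - 15 ≡ 3; y = λ·(4 - 3) - 18 ≡ 20. → (3, 20)
double: tangent at (3, 20): λ = (3·3² + 2)/(2·20) ≡ 6/17. 17⁻¹ ≡ 19 (mod 23), so λ ≡ 6·19 ≡ 22.
  x = λ² - 3 - 3 = 484 - 6 ≡ 18; y = λ·(3 - 18) - 20 ≡ 18. → (18, 18)
double: tangent at (18, 18): λ = (3·18² + 2)/(2·18) ≡ 8/13. 13⁻¹ ≡ 16 (mod 23) since 13·16 = 208 ≡ 1, so λ ≡ 8·16 ≡ 13.
  x = λ² - 18 - 18 = 169 - 36 ≡ 18; y = λ·(18 - 18) - 18 ≡ 5. → (18, 5)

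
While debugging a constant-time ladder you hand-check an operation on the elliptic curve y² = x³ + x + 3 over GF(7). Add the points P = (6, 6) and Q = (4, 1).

(5, 0)

(6, 6) + (4, 1). λ = (1 - 6)/(4 - 6) ≡ 2/5 mod 7. 5⁻¹ ≡ 3 (mod 7) since 5·3 = 15 ≡ 1, so λ ≡ 6.
  x = λ² - 6 - 4 = 36 - 10 ≡ 5; y = λ·(6 - 5) - 6 ≡ 0. → (5, 0)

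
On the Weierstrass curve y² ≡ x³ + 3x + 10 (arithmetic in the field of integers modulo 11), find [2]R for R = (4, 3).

(1, 6)

tangent at (4, 3): λ = (3·4² + 3)/(2·3) ≡ 7/6. 6⁻¹ ≡ 2 (mod 11) since 6·2 = 12 ≡ 1, so λ ≡ 7·2 ≡ 3.
  x = λ² - 4 - 4 = 9 - 8 ≡ 1; y = λ·(4 - 1) - 3 ≡ 6. → (1, 6)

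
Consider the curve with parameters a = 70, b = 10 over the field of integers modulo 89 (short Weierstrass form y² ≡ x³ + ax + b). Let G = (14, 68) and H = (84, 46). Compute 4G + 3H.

(2, 43)

First 4G:
Repeated addition: build up to 4G.
2G: tangent at (14, 68): λ = (3·14² + 70)/(2·68) ≡ 35/47. 47⁻¹ ≡ 36 (mod 89), so λ ≡ 35·36 ≡ 14.
  x = λ² - 14 - 14 = 196 - 28 ≡ 79; y = λ·(14 - 79) - 68 ≡ 1. → (79, 1)
3G: (79, 1) + (14, 68). λ = (68 - 1)/(14 - 79) ≡ 67/24 mod 89. 24⁻¹ ≡ 26 (mod 89) since 24·26 = 624 ≡ 1, so λ ≡ 51.
  x = λ² - 79 - 14 = 2601 - 93 ≡ 16; y = λ·(79 - 16) - 1 ≡ 8. → (16, 8)
4G: (16, 8) + (14, 68). λ = (68 - 8)/(14 - 16) ≡ 60/87 mod 89. 87⁻¹ ≡ 44 (mod 89), so λ ≡ 59.
  x = λ² - 16 - 14 = 3481 - 30 ≡ 69; y = λ·(16 - 69) - 8 ≡ 69. → (69, 69)
4G = (69, 69).
Next 3H:
Repeated addition: build up to 3H.
2H: tangent at (84, 46): λ = (3·84² + 70)/(2·46) ≡ 56/3. 3⁻¹ ≡ 30 (mod 89), so λ ≡ 56·30 ≡ 78.
  x = λ² - 84 - 84 = 6084 - 168 ≡ 42; y = λ·(84 - 42) - 46 ≡ 26. → (42, 26)
3H: (42, 26) + (84, 46). λ = (46 - 26)/(84 - 42) ≡ 20/42 mod 89. 42⁻¹ ≡ 53 (mod 89), so λ ≡ 81.
  x = λ² - 42 - 84 = 6561 - 126 ≡ 27; y = λ·(42 - 27) - 26 ≡ 32. → (27, 32)
3H = (27, 32).
Finally 4G + 3H:
(69, 69) + (27, 32). λ = (32 - 69)/(27 - 69) ≡ 52/47 mod 89. 47⁻¹ ≡ 36 (mod 89), so λ ≡ 3.
  x = λ² - 69 - 27 = 9 - 96 ≡ 2; y = λ·(69 - 2) - 69 ≡ 43. → (2, 43)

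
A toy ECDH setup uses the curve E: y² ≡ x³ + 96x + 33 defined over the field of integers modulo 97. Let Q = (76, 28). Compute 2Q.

tangent at (76, 28): λ = (3·76² + 96)/(2·28) ≡ 61/56. 56⁻¹ ≡ 26 (mod 97), so λ ≡ 61·26 ≡ 34.
  x = λ² - 76 - 76 = 1156 - 152 ≡ 34; y = λ·(76 - 34) - 28 ≡ 42. → (34, 42)

(34, 42)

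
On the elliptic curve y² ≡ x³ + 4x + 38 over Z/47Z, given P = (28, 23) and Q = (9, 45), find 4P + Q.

First 4P:
Double-and-add on 4 = (100)₂. Start with P = (28, 23) for the leading 1-bit.
double: tangent at (28, 23): λ = (3·28² + 4)/(2·23) ≡ 6/46. 46⁻¹ ≡ 46 (mod 47) since 46·46 = 2116 ≡ 1, so λ ≡ 6·46 ≡ 41.
  x = λ² - 28 - 28 = 1681 - 56 ≡ 27; y = λ·(28 - 27) - 23 ≡ 18. → (27, 18)
double: tangent at (27, 18): λ = (3·27² + 4)/(2·18) ≡ 29/36. 36⁻¹ ≡ 17 (mod 47), so λ ≡ 29·17 ≡ 23.
  x = λ² - 27 - 27 = 529 - 54 ≡ 5; y = λ·(27 - 5) - 18 ≡ 18. → (5, 18)
4P = (5, 18).
Finally 4P + Q:
(5, 18) + (9, 45). λ = (45 - 18)/(9 - 5) ≡ 27/4 mod 47. 4⁻¹ ≡ 12 (mod 47) since 4·12 = 48 ≡ 1, so λ ≡ 42.
  x = λ² - 5 - 9 = 1764 - 14 ≡ 11; y = λ·(5 - 11) - 18 ≡ 12. → (11, 12)

(11, 12)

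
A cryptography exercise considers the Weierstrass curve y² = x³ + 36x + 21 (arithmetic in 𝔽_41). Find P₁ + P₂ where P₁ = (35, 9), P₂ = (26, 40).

(3, 22)

(35, 9) + (26, 40). λ = (40 - 9)/(26 - 35) ≡ 31/32 mod 41. 32⁻¹ ≡ 9 (mod 41), so λ ≡ 33.
  x = λ² - 35 - 26 = 1089 - 61 ≡ 3; y = λ·(35 - 3) - 9 ≡ 22. → (3, 22)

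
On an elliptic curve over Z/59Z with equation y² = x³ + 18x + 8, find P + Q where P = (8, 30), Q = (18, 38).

(8, 30) + (18, 38). λ = (38 - 30)/(18 - 8) ≡ 8/10 mod 59. 10⁻¹ ≡ 6 (mod 59) since 10·6 = 60 ≡ 1, so λ ≡ 48.
  x = λ² - 8 - 18 = 2304 - 26 ≡ 36; y = λ·(8 - 36) - 30 ≡ 42. → (36, 42)

(36, 42)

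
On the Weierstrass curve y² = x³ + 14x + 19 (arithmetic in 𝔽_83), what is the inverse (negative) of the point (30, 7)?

(30, 76)

-(30, 7) = (30, -7 mod 83) = (30, 76).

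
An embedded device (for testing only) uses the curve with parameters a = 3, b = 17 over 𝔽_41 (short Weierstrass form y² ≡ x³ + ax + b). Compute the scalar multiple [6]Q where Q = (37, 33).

(18, 9)

Double-and-add on 6 = (110)₂. Start with Q = (37, 33) for the leading 1-bit.
double: tangent at (37, 33): λ = (3·37² + 3)/(2·33) ≡ 10/25. 25⁻¹ ≡ 23 (mod 41), so λ ≡ 10·23 ≡ 25.
  x = λ² - 37 - 37 = 625 - 74 ≡ 18; y = λ·(37 - 18) - 33 ≡ 32. → (18, 32)
add Q: (18, 32) + (37, 33). λ = (33 - 32)/(37 - 18) ≡ 1/19 mod 41. 19⁻¹ ≡ 13 (mod 41), so λ ≡ 13.
  x = λ² - 18 - 37 = 169 - 55 ≡ 32; y = λ·(18 - 32) - 32 ≡ 32. → (32, 32)
double: tangent at (32, 32): λ = (3·32² + 3)/(2·32) ≡ 0/23. 23⁻¹ ≡ 25 (mod 41) since 23·25 = 575 ≡ 1, so λ ≡ 0·25 ≡ 0.
  x = λ² - 32 - 32 = 0 - 64 ≡ 18; y = λ·(32 - 18) - 32 ≡ 9. → (18, 9)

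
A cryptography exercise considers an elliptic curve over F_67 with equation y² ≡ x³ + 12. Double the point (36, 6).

(49, 3)

tangent at (36, 6): λ = (3·36² + 0)/(2·6) ≡ 2/12. 12⁻¹ ≡ 28 (mod 67) since 12·28 = 336 ≡ 1, so λ ≡ 2·28 ≡ 56.
  x = λ² - 36 - 36 = 3136 - 72 ≡ 49; y = λ·(36 - 49) - 6 ≡ 3. → (49, 3)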